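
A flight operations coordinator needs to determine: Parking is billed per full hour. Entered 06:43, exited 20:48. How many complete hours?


Start: 06:43
End: 20:48
Hour difference: 20 - 6 = 14 hours
Minute difference: 48 - 43 = 5 minutes
Total minutes: 845
Complete hours: 845 / 60 = 14 (remainder 5)

14


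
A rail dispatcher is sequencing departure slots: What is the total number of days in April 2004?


Month: April
Year: 2004
April is a 30-day month
Total: 30 days

30


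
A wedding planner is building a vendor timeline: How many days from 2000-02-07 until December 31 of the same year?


Start: February 07, 2000
End: December 31, 2000
Days left in February: 22
March: 31
April: 30
May: 31
June: 30
... plus remaining months
Sum of remaining months: 306
Total: 22 + 306 = 328

328


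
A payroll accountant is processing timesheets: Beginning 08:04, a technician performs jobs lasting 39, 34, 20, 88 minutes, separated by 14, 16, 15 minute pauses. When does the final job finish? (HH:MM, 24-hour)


Start: 08:04 = 484 min from midnight
  after task 1 (39 min): 08:43
  after break (14 min): 08:57
  after task 2 (34 min): 09:31
  after break (16 min): 09:47
  after task 3 (20 min): 10:07
  after break (15 min): 10:22
  after task 4 (88 min): 11:50
Total elapsed: 226 minutes
End time: 11:50

11:50


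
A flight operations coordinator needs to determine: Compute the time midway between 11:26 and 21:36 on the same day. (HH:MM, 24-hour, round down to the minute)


Start time: 11:26 = 686 minutes from midnight
End time: 21:36 = 1296 minutes from midnight
Sum: 686 + 1296 = 1982
Midpoint: 1982 / 2 = 991 minutes
Convert: 991 / 60 = 16 hours, 31 minutes
Result: 16:31

16:31


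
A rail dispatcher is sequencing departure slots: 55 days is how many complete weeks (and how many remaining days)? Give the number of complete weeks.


Total days: 55
Days per week: 7
Division: 55 / 7 = 7 remainder 6
Complete weeks: 7
Remaining days: 6

7


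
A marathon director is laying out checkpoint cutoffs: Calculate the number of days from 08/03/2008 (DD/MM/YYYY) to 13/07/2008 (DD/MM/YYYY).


Start date: 2008-03-08
End date: 2008-07-13
Mar 2008: +24 days
Apr 2008: +30 days
May 2008: +31 days
Jun 2008: +30 days
Jul 2008: +12 days
Total: 127 days

127


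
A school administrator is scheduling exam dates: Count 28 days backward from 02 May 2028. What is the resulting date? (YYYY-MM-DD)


Start: 2028-05-02
Subtracting 28 days
Days already passed in May: 2
After going back through May: 26 more days to subtract
April 2028 has 30 days, need 26
Result: 2028-04-04

2028-04-04


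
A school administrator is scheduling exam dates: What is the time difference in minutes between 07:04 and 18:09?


Start time: 07:04 = 424 minutes from midnight
End time: 18:09 = 1089 minutes from midnight
Difference: 1089 - 424 = 665 minutes
That is 11 hours and 5 minutes

665


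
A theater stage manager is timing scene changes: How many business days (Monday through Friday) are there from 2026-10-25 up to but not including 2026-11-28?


Start: 2026-10-25 (Sunday)
End (exclusive): 2026-11-28 (Saturday)
Total calendar days: 34
Full weeks: 34 // 7 = 4 -> 20 weekdays
Remaining 6 days starting on Sunday:
  Sun(-), Mon(w), Tue(w), Wed(w), Thu(w), Fri(w) -> 5 weekdays
Total business days: 20 + 5 = 25

25


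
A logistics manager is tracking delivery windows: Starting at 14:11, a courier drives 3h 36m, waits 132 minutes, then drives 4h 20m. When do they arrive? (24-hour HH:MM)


Depart: 14:11
Leg 1: +216 min -> 17:47
Layover: +132 min -> 19:59
Leg 2: +260 min -> 00:19
Total travel: 608 minutes = 10h 8m
Arrival: 00:19

00:19


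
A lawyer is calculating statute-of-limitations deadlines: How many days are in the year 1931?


Year: 1931
Check leap year rules:
Divisible by 4? No
1931 is not a leap year
Days: 365

365


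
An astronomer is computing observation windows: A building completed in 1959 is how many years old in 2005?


Birth year: 1959
Current year: 2005
Age = current year - birth year
Age = 2005 - 1959 = 46

46


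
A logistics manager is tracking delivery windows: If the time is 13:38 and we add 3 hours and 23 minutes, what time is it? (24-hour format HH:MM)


Start time: 13:38
Adding: 3 hours 23 minutes
Minutes: 38 + 23 = 61
Minute overflow: 61 >= 60, so carry 1 hour, minutes = 1
Hours: 13 + 3 + 1 = 17
Result: 17:01

17:01


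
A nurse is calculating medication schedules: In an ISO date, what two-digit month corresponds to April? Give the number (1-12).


Calendar month order:
3. March
4. April <--
5. May
April is month number 4

4


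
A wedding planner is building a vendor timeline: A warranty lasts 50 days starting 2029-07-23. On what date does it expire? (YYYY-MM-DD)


Start: 2029-07-23
Adding 50 days
Days remaining in July: 8
After July: 42 days still to add
August 2029: 31 days, 11 remaining
September 2029 has 30 days, need 11
Result: 2029-09-11

2029-09-11


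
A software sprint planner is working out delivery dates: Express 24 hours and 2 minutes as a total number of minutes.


Hours: 24
Extra minutes: 2
Minutes per hour: 60
Hours to minutes: 24 x 60 = 1440
Total: 1440 + 2 = 1442

1442


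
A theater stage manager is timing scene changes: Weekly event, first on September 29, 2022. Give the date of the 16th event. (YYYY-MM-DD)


First occurrence: 2022-09-29 (occurrence 1)
Each occurrence is 7 days after the previous.
Occurrence 16 is 15 weeks after the first.
15 weeks = 105 days
2022-09-29 + 105 days = 2023-01-12

2023-01-12


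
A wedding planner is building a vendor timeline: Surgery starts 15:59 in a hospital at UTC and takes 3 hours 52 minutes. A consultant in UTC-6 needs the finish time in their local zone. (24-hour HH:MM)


Start: 15:59 in UTC
Step 1 - add duration:
  minutes: 59 + 52 = 111 (carry 1h)
  hours: 15 + 3 + 1 = 19
  end in UTC: 19:51
Step 2 - convert UTC -> UTC-6:
  offset difference: -6 - (0) = -6 hours
  19 + (-6) = 13 -> mod 24 = 13
Result: 13:51 in UTC-6

13:51


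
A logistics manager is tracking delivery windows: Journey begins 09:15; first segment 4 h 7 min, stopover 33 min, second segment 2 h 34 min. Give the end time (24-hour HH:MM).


Depart: 09:15
Leg 1: +247 min -> 13:22
Layover: +33 min -> 13:55
Leg 2: +154 min -> 16:29
Total travel: 434 minutes = 7h 14m
Arrival: 16:29

16:29


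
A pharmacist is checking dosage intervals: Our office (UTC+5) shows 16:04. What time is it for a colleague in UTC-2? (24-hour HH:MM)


Local time: 16:04 at UTC+5 (offset 5h)
Target zone: UTC-2 (offset -2h)
Difference: -2 - (5) = -7 hours
Calculation: 16 + (-7) = 9
Result: 09:04

09:04


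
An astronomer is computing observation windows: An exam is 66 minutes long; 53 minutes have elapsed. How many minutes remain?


Total budget: 66 minutes
Time used: 53 minutes
Remaining: 66 - 53 = 13 minutes
Percent used: 80.3%
Percent remaining: 19.7%

13


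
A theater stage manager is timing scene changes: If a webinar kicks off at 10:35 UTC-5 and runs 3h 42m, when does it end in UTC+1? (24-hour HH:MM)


Start: 10:35 in UTC-5
Step 1 - add duration:
  minutes: 35 + 42 = 77 (carry 1h)
  hours: 10 + 3 + 1 = 14
  end in UTC-5: 14:17
Step 2 - convert UTC-5 -> UTC+1:
  offset difference: 1 - (-5) = 6 hours
  14 + (6) = 20 -> mod 24 = 20
Result: 20:17 in UTC+1

20:17


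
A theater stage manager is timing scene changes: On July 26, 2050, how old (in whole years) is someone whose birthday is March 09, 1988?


Birth: 1988-03-09
Reference: 2050-07-26
Year difference: 2050 - 1988 = 62
Has birthday (03-09) occurred by 07-26? Yes
Age in full years: 62

62


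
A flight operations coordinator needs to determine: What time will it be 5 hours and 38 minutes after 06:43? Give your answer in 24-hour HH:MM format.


Start time: 06:43
Adding: 5 hours 38 minutes
Minutes: 43 + 38 = 81
Minute overflow: 81 >= 60, so carry 1 hour, minutes = 21
Hours: 6 + 5 + 1 = 12
Result: 12:21

12:21


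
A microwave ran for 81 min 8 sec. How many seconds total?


Minutes: 81
Extra seconds: 8
Seconds per minute: 60
Minutes to seconds: 81 x 60 = 4860
Total: 4860 + 8 = 4868

4868


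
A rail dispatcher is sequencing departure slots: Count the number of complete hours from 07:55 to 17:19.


Start: 07:55
End: 17:19
Hour difference: 17 - 7 = 10 hours
Minute difference: 19 - 55 = -36 minutes
Total minutes: 564
Complete hours: 564 / 60 = 9 (remainder 24)

9


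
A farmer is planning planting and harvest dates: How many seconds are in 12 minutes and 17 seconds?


Minutes: 12
Seconds: 17
Convert minutes to seconds: 12 x 60 = 720
Add remaining seconds: 720 + 17 = 737

737


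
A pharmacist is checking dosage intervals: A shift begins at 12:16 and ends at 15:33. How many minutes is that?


Start time: 12:16 = 736 minutes from midnight
End time: 15:33 = 933 minutes from midnight
Difference: 933 - 736 = 197 minutes
That is 3 hours and 17 minutes

197


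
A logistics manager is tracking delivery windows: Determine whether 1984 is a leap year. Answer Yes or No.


Year: 1984
Divisible by 4? 1984 / 4 = 496.0 -> Yes
Divisible by 100? 1984 / 100 = 19.84 -> No
Divisible by 4 but not 100, so it IS a leap year

Yes


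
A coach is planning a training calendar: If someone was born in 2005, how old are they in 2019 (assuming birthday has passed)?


Birth year: 2005
Current year: 2019
Age = current year - birth year
Age = 2019 - 2005 = 14

14


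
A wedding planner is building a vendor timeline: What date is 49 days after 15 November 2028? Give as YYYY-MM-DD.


Start: 2028-11-15
Adding 49 days
Days remaining in November: 15
After November: 34 days still to add
December 2028: 31 days, 3 remaining
January 2029 has 31 days, need 3
Result: 2029-01-03

2029-01-03


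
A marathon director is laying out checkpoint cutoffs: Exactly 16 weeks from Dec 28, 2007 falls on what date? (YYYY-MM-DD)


Start: 2007-12-28
Weeks to add: 16
Convert to days: 16 x 7 = 112 days
Add 112 days to 2007-12-28
Result: 2008-04-18

2008-04-18


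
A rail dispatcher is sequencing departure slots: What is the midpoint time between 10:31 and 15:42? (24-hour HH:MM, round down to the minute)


Start time: 10:31 = 631 minutes from midnight
End time: 15:42 = 942 minutes from midnight
Sum: 631 + 942 = 1573
Midpoint: 1573 / 2 = 786 minutes
Convert: 786 / 60 = 13 hours, 6 minutes
Result: 13:06

13:06


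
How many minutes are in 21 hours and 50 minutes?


Hours: 21
Minutes: 50
Convert hours to minutes: 21 x 60 = 1260
Add remaining minutes: 1260 + 50 = 1310

1310


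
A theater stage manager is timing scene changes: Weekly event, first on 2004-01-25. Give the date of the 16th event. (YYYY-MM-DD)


First occurrence: 2004-01-25 (occurrence 1)
Each occurrence is 7 days after the previous.
Occurrence 16 is 15 weeks after the first.
15 weeks = 105 days
2004-01-25 + 105 days = 2004-05-09

2004-05-09


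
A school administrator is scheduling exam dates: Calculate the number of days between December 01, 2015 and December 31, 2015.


Start: December 01, 2015
End: December 31, 2015
Days left in December: 30
Total: 30 days

30


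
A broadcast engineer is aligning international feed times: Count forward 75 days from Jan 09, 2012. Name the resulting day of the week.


Start: 2012-01-09 (Monday)
Step 1 - find target date: add 75 days
  2012-01-09 + 75 days = 2012-03-24
Step 2 - day of week:
  75 mod 7 = 5
  Monday + 5 days -> Saturday
Result: Saturday (2012-03-24)

Saturday


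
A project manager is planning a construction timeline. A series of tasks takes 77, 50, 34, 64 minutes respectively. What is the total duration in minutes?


Durations: 77, 50, 34, 64
Running sum: 77
+ 50 = 127
+ 34 = 161
+ 64 = 225
Total duration: 225 minutes
That is 3 hours and 45 minutes

225


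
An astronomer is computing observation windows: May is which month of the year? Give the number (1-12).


Calendar month order:
4. April
5. May <--
6. June
May is month number 5

5


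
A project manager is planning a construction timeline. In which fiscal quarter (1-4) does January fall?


Month: January (month 1)
Q1: January-March (months 1-3)
Q2: April-June (months 4-6)
Q3: July-September (months 7-9)
Q4: October-December (months 10-12)
Month 1 falls in Q1

1


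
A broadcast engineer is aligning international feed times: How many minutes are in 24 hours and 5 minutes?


Hours: 24
Extra minutes: 5
Minutes per hour: 60
Hours to minutes: 24 x 60 = 1440
Total: 1440 + 5 = 1445

1445


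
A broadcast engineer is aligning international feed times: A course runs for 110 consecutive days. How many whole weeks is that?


Total days: 110
Days per week: 7
Division: 110 / 7 = 15 remainder 5
Complete weeks: 15
Remaining days: 5

15


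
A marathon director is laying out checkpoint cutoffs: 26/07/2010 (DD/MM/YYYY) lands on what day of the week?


Date: 2010-07-26
January 1, 2010 is a Friday
Day of year: 207
Offset from Jan 1: 206 days
206 mod 7 = 3
Result: Monday

Monday


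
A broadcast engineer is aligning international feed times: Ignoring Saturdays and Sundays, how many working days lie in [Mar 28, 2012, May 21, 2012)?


Start: 2012-03-28 (Wednesday)
End (exclusive): 2012-05-21 (Monday)
Total calendar days: 54
Full weeks: 54 // 7 = 7 -> 35 weekdays
Remaining 5 days starting on Wednesday:
  Wed(w), Thu(w), Fri(w), Sat(-), Sun(-) -> 3 weekdays
Total business days: 35 + 3 = 38

38


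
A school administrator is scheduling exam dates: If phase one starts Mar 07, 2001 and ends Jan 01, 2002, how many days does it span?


Start date: 2001-03-07
End date: 2002-01-01
Mar 2001: +25 days
Apr 2001: +30 days
May 2001: +31 days
... (7 more months)
Total: 300 days

300


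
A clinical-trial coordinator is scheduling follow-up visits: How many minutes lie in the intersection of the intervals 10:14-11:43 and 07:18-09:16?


Interval A: [614, 703] minutes from midnight
Interval B: [438, 556] minutes from midnight
Overlap start = max(614, 438) = 614
Overlap end = min(703, 556) = 556
End <= start, so the intervals do not overlap: 0 minutes

0


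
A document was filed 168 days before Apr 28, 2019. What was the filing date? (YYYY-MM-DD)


Start: 2019-04-28
Subtracting 168 days
Days already passed in April: 28
After going back through April: 140 more days to subtract
March 2019: 31 days, 109 remaining
February 2019: 28 days, 81 remaining
January 2019: 31 days, 50 remaining
December 2018: 31 days, 19 remaining
Result: 2018-11-11

2018-11-11


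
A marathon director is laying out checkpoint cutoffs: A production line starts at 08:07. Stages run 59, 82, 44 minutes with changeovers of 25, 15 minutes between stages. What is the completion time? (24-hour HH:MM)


Start: 08:07 = 487 min from midnight
  after task 1 (59 min): 09:06
  after break (25 min): 09:31
  after task 2 (82 min): 10:53
  after break (15 min): 11:08
  after task 3 (44 min): 11:52
Total elapsed: 225 minutes
End time: 11:52

11:52


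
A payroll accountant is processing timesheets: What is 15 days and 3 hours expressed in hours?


Days: 15
Extra hours: 3
Hours per day: 24
Days to hours: 15 x 24 = 360
Total: 360 + 3 = 363

363


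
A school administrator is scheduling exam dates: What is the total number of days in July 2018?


Month: July
Year: 2018
July is a 31-day month
Total: 31 days

31


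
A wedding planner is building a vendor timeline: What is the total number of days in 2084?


Year: 2084
Check leap year rules:
Divisible by 4? Yes
Divisible by 100? No
2084 is a leap year
Days: 366

366


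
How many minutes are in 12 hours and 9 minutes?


Hours: 12
Extra minutes: 9
Minutes per hour: 60
Hours to minutes: 12 x 60 = 720
Total: 720 + 9 = 729

729


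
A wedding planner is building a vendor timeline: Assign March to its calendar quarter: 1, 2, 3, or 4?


Month: March (month 3)
Q1: January-March (months 1-3)
Q2: April-June (months 4-6)
Q3: July-September (months 7-9)
Q4: October-December (months 10-12)
Month 3 falls in Q1

1


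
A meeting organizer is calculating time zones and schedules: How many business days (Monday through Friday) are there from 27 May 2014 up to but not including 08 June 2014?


Start: 2014-05-27 (Tuesday)
End (exclusive): 2014-06-08 (Sunday)
Total calendar days: 12
Full weeks: 12 // 7 = 1 -> 5 weekdays
Remaining 5 days starting on Tuesday:
  Tue(w), Wed(w), Thu(w), Fri(w), Sat(-) -> 4 weekdays
Total business days: 5 + 4 = 9

9


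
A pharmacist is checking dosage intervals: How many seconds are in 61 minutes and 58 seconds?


Minutes: 61
Extra seconds: 58
Seconds per minute: 60
Minutes to seconds: 61 x 60 = 3660
Total: 3660 + 58 = 3718

3718


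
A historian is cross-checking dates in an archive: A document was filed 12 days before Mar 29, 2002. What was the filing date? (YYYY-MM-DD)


Start: 2002-03-29
Subtracting 12 days
Days already passed in March: 29
Result: 2002-03-17

2002-03-17


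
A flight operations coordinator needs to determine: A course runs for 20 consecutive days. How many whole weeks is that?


Total days: 20
Days per week: 7
Division: 20 / 7 = 2 remainder 6
Complete weeks: 2
Remaining days: 6

2


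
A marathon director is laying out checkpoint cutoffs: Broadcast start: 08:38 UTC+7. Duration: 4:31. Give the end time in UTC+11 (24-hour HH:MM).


Start: 08:38 in UTC+7
Step 1 - add duration:
  minutes: 38 + 31 = 69 (carry 1h)
  hours: 8 + 4 + 1 = 13
  end in UTC+7: 13:09
Step 2 - convert UTC+7 -> UTC+11:
  offset difference: 11 - (7) = 4 hours
  13 + (4) = 17 -> mod 24 = 17
Result: 17:09 in UTC+11

17:09


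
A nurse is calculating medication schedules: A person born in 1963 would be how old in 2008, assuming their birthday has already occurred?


Birth year: 1963
Current year: 2008
Age = current year - birth year
Age = 2008 - 1963 = 45

45


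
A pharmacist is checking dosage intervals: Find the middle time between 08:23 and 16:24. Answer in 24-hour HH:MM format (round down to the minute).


Start time: 08:23 = 503 minutes from midnight
End time: 16:24 = 984 minutes from midnight
Sum: 503 + 984 = 1487
Midpoint: 1487 / 2 = 743 minutes
Convert: 743 / 60 = 12 hours, 23 minutes
Result: 12:23

12:23


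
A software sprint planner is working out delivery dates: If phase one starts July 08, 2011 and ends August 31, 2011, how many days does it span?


Start date: 2011-07-08
End date: 2011-08-31
Jul 2011: +24 days
Aug 2011: +30 days
Total: 54 days

54


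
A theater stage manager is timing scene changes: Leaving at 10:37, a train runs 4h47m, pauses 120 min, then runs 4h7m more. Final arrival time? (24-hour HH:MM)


Depart: 10:37
Leg 1: +287 min -> 15:24
Layover: +120 min -> 17:24
Leg 2: +247 min -> 21:31
Total travel: 654 minutes = 10h 54m
Arrival: 21:31

21:31


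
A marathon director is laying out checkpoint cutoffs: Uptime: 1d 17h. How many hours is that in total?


Days: 1
Extra hours: 17
Hours per day: 24
Days to hours: 1 x 24 = 24
Total: 24 + 17 = 41

41


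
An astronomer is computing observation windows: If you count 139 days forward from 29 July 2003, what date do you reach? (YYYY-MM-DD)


Start: 2003-07-29
Adding 139 days
Days remaining in July: 2
After July: 137 days still to add
August 2003: 31 days, 106 remaining
September 2003: 30 days, 76 remaining
October 2003: 31 days, 45 remaining
November 2003: 30 days, 15 remaining
Result: 2003-12-15

2003-12-15


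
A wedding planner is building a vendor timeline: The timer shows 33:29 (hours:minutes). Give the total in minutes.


Hours: 33
Minutes: 29
Convert hours to minutes: 33 x 60 = 1980
Add remaining minutes: 1980 + 29 = 2009

2009


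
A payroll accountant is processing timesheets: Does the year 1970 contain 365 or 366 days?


Year: 1970
Check leap year rules:
Divisible by 4? No
1970 is not a leap year
Days: 365

365


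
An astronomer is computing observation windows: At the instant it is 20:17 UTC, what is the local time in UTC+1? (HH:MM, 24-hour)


Local time: 20:17 at UTC (offset 0h)
Target zone: UTC+1 (offset 1h)
Difference: 1 - (0) = 1 hours
Calculation: 20 + (1) = 21
Result: 21:17

21:17


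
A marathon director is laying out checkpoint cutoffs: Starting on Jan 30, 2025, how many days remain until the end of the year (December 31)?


Start: January 30, 2025
End: December 31, 2025
Days left in January: 1
February: 28
March: 31
April: 30
May: 31
... plus remaining months
Sum of remaining months: 334
Total: 1 + 334 = 335

335


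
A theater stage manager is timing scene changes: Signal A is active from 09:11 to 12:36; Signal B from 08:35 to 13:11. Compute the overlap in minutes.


Interval A: [551, 756] minutes from midnight
Interval B: [515, 791] minutes from midnight
Overlap start = max(551, 515) = 551
Overlap end = min(756, 791) = 756
Overlap = 756 - 551 = 205 minutes

205


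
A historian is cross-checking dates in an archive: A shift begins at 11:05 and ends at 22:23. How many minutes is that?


Start time: 11:05 = 665 minutes from midnight
End time: 22:23 = 1343 minutes from midnight
Difference: 1343 - 665 = 678 minutes
That is 11 hours and 18 minutes

678


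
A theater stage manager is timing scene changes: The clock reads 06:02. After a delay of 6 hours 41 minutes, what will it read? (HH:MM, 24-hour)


Start time: 06:02
Adding: 6 hours 41 minutes
Minutes: 2 + 41 = 43
Hours: 6 + 6 + 0 = 12
Result: 12:43

12:43


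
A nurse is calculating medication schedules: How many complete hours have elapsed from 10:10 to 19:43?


Start: 10:10
End: 19:43
Hour difference: 19 - 10 = 9 hours
Minute difference: 43 - 10 = 33 minutes
Total minutes: 573
Complete hours: 573 / 60 = 9 (remainder 33)

9


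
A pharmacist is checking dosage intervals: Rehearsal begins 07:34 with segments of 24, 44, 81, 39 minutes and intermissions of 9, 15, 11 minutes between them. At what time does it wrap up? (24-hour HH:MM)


Start: 07:34 = 454 min from midnight
  after task 1 (24 min): 07:58
  after break (9 min): 08:07
  after task 2 (44 min): 08:51
  after break (15 min): 09:06
  after task 3 (81 min): 10:27
  after break (11 min): 10:38
  after task 4 (39 min): 11:17
Total elapsed: 223 minutes
End time: 11:17

11:17


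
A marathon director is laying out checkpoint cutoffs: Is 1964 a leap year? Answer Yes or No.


Year: 1964
Divisible by 4? 1964 / 4 = 491.0 -> Yes
Divisible by 100? 1964 / 100 = 19.64 -> No
Divisible by 4 but not 100, so it IS a leap year

Yes


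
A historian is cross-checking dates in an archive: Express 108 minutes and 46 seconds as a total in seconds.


Minutes: 108
Seconds: 46
Convert minutes to seconds: 108 x 60 = 6480
Add remaining seconds: 6480 + 46 = 6526

6526


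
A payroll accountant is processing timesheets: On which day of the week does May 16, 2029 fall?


Date: 2029-05-16
January 1, 2029 is a Monday
Day of year: 136
Offset from Jan 1: 135 days
135 mod 7 = 2
Result: Wednesday

Wednesday


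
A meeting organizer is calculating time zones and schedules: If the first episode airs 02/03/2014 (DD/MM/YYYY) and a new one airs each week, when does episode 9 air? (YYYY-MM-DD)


First occurrence: 2014-03-02 (occurrence 1)
Each occurrence is 7 days after the previous.
Occurrence 9 is 8 weeks after the first.
8 weeks = 56 days
2014-03-02 + 56 days = 2014-04-27

2014-04-27


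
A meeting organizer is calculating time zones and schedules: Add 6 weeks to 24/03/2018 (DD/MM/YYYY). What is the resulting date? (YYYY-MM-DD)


Start: 2018-03-24
Weeks to add: 6
Convert to days: 6 x 7 = 42 days
Add 42 days to 2018-03-24
Result: 2018-05-05

2018-05-05


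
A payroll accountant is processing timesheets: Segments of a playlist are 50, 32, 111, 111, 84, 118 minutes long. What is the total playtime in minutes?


Durations: 50, 32, 111, 111, 84, 118
Running sum: 50
+ 32 = 82
+ 111 = 193
+ 111 = 304
+ 84 = 388
+ 118 = 506
Total duration: 506 minutes
That is 8 hours and 26 minutes

506


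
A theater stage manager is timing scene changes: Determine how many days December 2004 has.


Month: December
Year: 2004
December is a 31-day month
Total: 31 days

31


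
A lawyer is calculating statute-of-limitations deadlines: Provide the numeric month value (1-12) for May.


Calendar month order:
4. April
5. May <--
6. June
May is month number 5

5


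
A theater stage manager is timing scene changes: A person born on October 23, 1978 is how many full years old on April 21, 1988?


Birth: 1978-10-23
Reference: 1988-04-21
Year difference: 1988 - 1978 = 10
Has birthday (10-23) occurred by 04-21? No
Birthday not yet reached this year -> subtract 1
Age in full years: 9

9


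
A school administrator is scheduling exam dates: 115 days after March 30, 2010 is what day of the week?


Start: 2010-03-30 (Tuesday)
Step 1 - find target date: add 115 days
  2010-03-30 + 115 days = 2010-07-23
Step 2 - day of week:
  115 mod 7 = 3
  Tuesday + 3 days -> Friday
Result: Friday (2010-07-23)

Friday


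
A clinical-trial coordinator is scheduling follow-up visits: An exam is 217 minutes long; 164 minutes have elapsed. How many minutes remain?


Total budget: 217 minutes
Time used: 164 minutes
Remaining: 217 - 164 = 53 minutes
Percent used: 75.6%
Percent remaining: 24.4%

53


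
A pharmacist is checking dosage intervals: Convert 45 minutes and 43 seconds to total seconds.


Minutes: 45
Extra seconds: 43
Seconds per minute: 60
Minutes to seconds: 45 x 60 = 2700
Total: 2700 + 43 = 2743

2743


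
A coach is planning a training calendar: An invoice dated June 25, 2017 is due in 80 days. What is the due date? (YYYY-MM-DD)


Start: 2017-06-25
Adding 80 days
Days remaining in June: 5
After June: 75 days still to add
July 2017: 31 days, 44 remaining
August 2017: 31 days, 13 remaining
September 2017 has 30 days, need 13
Result: 2017-09-13

2017-09-13


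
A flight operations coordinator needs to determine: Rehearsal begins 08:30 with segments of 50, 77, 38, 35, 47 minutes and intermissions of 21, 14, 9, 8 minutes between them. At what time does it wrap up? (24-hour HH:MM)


Start: 08:30 = 510 min from midnight
  after task 1 (50 min): 09:20
  after break (21 min): 09:41
  after task 2 (77 min): 10:58
  after break (14 min): 11:12
  after task 3 (38 min): 11:50
  after break (9 min): 11:59
  after task 4 (35 min): 12:34
  after break (8 min): 12:42
  after task 5 (47 min): 13:29
Total elapsed: 299 minutes
End time: 13:29

13:29


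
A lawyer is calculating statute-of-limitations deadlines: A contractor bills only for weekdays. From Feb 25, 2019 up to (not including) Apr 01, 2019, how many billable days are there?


Start: 2019-02-25 (Monday)
End (exclusive): 2019-04-01 (Monday)
Total calendar days: 35
Full weeks: 35 // 7 = 5 -> 25 weekdays
Remaining 0 days starting on Monday:
Total business days: 25 + 0 = 25

25


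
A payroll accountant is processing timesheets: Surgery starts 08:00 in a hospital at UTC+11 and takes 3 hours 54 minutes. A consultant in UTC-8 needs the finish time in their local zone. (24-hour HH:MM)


Start: 08:00 in UTC+11
Step 1 - add duration:
  minutes: 0 + 54 = 54
  hours: 8 + 3 + 0 = 11
  end in UTC+11: 11:54
Step 2 - convert UTC+11 -> UTC-8:
  offset difference: -8 - (11) = -19 hours
  11 + (-19) = -8 -> mod 24 = 16
Result: 16:54 in UTC-8

16:54


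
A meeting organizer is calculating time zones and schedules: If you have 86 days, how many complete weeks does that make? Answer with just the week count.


Total days: 86
Days per week: 7
Division: 86 / 7 = 12 remainder 2
Complete weeks: 12
Remaining days: 2

12


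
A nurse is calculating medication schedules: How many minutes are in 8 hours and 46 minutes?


Hours: 8
Extra minutes: 46
Minutes per hour: 60
Hours to minutes: 8 x 60 = 480
Total: 480 + 46 = 526

526


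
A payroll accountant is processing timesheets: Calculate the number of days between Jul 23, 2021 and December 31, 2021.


Start: July 23, 2021
End: December 31, 2021
Days left in July: 8
August: 31
September: 30
October: 31
November: 30
... plus remaining months
Sum of remaining months: 153
Total: 8 + 153 = 161

161


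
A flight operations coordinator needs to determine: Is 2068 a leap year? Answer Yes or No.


Year: 2068
Divisible by 4? 2068 / 4 = 517.0 -> Yes
Divisible by 100? 2068 / 100 = 20.68 -> No
Divisible by 4 but not 100, so it IS a leap year

Yes


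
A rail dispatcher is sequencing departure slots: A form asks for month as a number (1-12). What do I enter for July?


Calendar month order:
6. June
7. July <--
8. August
July is month number 7

7


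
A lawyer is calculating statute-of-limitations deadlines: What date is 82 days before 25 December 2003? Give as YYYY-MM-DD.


Start: 2003-12-25
Subtracting 82 days
Days already passed in December: 25
After going back through December: 57 more days to subtract
November 2003: 30 days, 27 remaining
October 2003 has 31 days, need 27
Result: 2003-10-04

2003-10-04


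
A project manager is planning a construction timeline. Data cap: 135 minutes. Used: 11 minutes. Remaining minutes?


Total budget: 135 minutes
Time used: 11 minutes
Remaining: 135 - 11 = 124 minutes
Percent used: 8.1%
Percent remaining: 91.9%

124


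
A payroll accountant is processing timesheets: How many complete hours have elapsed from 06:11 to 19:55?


Start: 06:11
End: 19:55
Hour difference: 19 - 6 = 13 hours
Minute difference: 55 - 11 = 44 minutes
Total minutes: 824
Complete hours: 824 / 60 = 13 (remainder 44)

13


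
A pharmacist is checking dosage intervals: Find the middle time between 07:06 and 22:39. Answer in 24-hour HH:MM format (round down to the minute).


Start time: 07:06 = 426 minutes from midnight
End time: 22:39 = 1359 minutes from midnight
Sum: 426 + 1359 = 1785
Midpoint: 1785 / 2 = 892 minutes
Convert: 892 / 60 = 14 hours, 52 minutes
Result: 14:52

14:52


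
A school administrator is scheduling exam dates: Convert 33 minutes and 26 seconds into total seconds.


Minutes: 33
Seconds: 26
Convert minutes to seconds: 33 x 60 = 1980
Add remaining seconds: 1980 + 26 = 2006

2006


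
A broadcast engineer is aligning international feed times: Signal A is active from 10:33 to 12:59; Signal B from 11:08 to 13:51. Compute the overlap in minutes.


Interval A: [633, 779] minutes from midnight
Interval B: [668, 831] minutes from midnight
Overlap start = max(633, 668) = 668
Overlap end = min(779, 831) = 779
Overlap = 779 - 668 = 111 minutes

111


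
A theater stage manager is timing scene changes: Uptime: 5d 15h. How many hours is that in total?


Days: 5
Extra hours: 15
Hours per day: 24
Days to hours: 5 x 24 = 120
Total: 120 + 15 = 135

135


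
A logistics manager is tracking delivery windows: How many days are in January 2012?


Month: January
Year: 2012
January is a 31-day month
Total: 31 days

31


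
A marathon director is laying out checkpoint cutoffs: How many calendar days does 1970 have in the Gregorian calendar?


Year: 1970
Check leap year rules:
Divisible by 4? No
1970 is not a leap year
Days: 365

365


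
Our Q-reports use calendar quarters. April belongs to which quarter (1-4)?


Month: April (month 4)
Q1: January-March (months 1-3)
Q2: April-June (months 4-6)
Q3: July-September (months 7-9)
Q4: October-December (months 10-12)
Month 4 falls in Q2

2


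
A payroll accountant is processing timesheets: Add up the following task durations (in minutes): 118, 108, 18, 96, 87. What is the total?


Durations: 118, 108, 18, 96, 87
Running sum: 118
+ 108 = 226
+ 18 = 244
+ 96 = 340
+ 87 = 427
Total duration: 427 minutes
That is 7 hours and 7 minutes

427


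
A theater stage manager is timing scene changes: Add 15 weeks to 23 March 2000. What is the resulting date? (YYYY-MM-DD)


Start: 2000-03-23
Weeks to add: 15
Convert to days: 15 x 7 = 105 days
Add 105 days to 2000-03-23
Result: 2000-07-06

2000-07-06


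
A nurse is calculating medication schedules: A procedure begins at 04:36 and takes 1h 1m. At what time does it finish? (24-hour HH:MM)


Start time: 04:36
Adding: 1 hours 1 minutes
Minutes: 36 + 1 = 37
Hours: 4 + 1 + 0 = 5
Result: 05:37

05:37


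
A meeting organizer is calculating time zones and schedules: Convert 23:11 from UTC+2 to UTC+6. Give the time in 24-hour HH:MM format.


Local time: 23:11 at UTC+2 (offset 2h)
Target zone: UTC+6 (offset 6h)
Difference: 6 - (2) = 4 hours
Calculation: 23 + (4) = 27
Wraparound: (27) mod 24 = 3
Result: 03:11

03:11


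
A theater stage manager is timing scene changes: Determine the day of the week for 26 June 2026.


Date: 2026-06-26
January 1, 2026 is a Thursday
Day of year: 177
Offset from Jan 1: 176 days
176 mod 7 = 1
Result: Friday

Friday


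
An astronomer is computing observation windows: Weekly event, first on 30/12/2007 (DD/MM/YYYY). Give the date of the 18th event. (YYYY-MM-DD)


First occurrence: 2007-12-30 (occurrence 1)
Each occurrence is 7 days after the previous.
Occurrence 18 is 17 weeks after the first.
17 weeks = 119 days
2007-12-30 + 119 days = 2008-04-27

2008-04-27


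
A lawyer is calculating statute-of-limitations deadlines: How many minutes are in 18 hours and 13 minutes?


Hours: 18
Minutes: 13
Convert hours to minutes: 18 x 60 = 1080
Add remaining minutes: 1080 + 13 = 1093

1093


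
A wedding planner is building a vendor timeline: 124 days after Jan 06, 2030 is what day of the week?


Start: 2030-01-06 (Sunday)
Step 1 - find target date: add 124 days
  2030-01-06 + 124 days = 2030-05-10
Step 2 - day of week:
  124 mod 7 = 5
  Sunday + 5 days -> Friday
Result: Friday (2030-05-10)

Friday


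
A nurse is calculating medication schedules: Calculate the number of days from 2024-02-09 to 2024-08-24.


Start date: 2024-02-09
End date: 2024-08-24
Feb 2024: +21 days
Mar 2024: +31 days
Apr 2024: +30 days
... (4 more months)
Total: 197 days

197


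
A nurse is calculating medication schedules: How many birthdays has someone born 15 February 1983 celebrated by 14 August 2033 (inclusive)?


Birth: 1983-02-15
Reference: 2033-08-14
Year difference: 2033 - 1983 = 50
Has birthday (02-15) occurred by 08-14? Yes
Age in full years: 50

50


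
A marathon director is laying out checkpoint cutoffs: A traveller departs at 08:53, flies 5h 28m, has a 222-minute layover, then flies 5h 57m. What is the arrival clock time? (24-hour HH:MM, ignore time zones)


Depart: 08:53
Leg 1: +328 min -> 14:21
Layover: +222 min -> 18:03
Leg 2: +357 min -> 00:00
Total travel: 907 minutes = 15h 7m
Arrival: 00:00

00:00


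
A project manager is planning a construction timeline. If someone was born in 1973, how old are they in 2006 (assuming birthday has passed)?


Birth year: 1973
Current year: 2006
Age = current year - birth year
Age = 2006 - 1973 = 33

33


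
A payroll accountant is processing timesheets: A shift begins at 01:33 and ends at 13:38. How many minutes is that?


Start time: 01:33 = 93 minutes from midnight
End time: 13:38 = 818 minutes from midnight
Difference: 818 - 93 = 725 minutes
That is 12 hours and 5 minutes

725


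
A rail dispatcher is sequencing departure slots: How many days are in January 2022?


Month: January
Year: 2022
January is a 31-day month
Total: 31 days

31


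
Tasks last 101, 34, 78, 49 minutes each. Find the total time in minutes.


Durations: 101, 34, 78, 49
Running sum: 101
+ 34 = 135
+ 78 = 213
+ 49 = 262
Total duration: 262 minutes
That is 4 hours and 22 minutes

262


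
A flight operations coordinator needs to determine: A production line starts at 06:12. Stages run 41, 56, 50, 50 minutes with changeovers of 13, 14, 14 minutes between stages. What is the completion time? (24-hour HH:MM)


Start: 06:12 = 372 min from midnight
  after task 1 (41 min): 06:53
  after break (13 min): 07:06
  after task 2 (56 min): 08:02
  after break (14 min): 08:16
  after task 3 (50 min): 09:06
  after break (14 min): 09:20
  after task 4 (50 min): 10:10
Total elapsed: 238 minutes
End time: 10:10

10:10


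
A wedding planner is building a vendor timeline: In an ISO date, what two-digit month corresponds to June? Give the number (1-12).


Calendar month order:
5. May
6. June <--
7. July
June is month number 6

6


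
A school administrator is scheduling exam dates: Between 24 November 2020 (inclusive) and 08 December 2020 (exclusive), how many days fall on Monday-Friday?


Start: 2020-11-24 (Tuesday)
End (exclusive): 2020-12-08 (Tuesday)
Total calendar days: 14
Full weeks: 14 // 7 = 2 -> 10 weekdays
Remaining 0 days starting on Tuesday:
Total business days: 10 + 0 = 10

10


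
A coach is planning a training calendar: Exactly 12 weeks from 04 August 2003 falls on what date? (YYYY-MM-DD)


Start: 2003-08-04
Weeks to add: 12
Convert to days: 12 x 7 = 84 days
Add 84 days to 2003-08-04
Result: 2003-10-27

2003-10-27


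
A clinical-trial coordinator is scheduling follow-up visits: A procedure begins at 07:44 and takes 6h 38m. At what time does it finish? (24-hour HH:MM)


Start time: 07:44
Adding: 6 hours 38 minutes
Minutes: 44 + 38 = 82
Minute overflow: 82 >= 60, so carry 1 hour, minutes = 22
Hours: 7 + 6 + 1 = 14
Result: 14:22

14:22


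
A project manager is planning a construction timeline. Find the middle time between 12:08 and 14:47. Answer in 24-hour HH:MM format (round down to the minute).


Start time: 12:08 = 728 minutes from midnight
End time: 14:47 = 887 minutes from midnight
Sum: 728 + 887 = 1615
Midpoint: 1615 / 2 = 807 minutes
Convert: 807 / 60 = 13 hours, 27 minutes
Result: 13:27

13:27


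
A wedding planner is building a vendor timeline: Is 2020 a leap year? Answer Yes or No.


Year: 2020
Divisible by 4? 2020 / 4 = 505.0 -> Yes
Divisible by 100? 2020 / 100 = 20.2 -> No
Divisible by 4 but not 100, so it IS a leap year

Yes


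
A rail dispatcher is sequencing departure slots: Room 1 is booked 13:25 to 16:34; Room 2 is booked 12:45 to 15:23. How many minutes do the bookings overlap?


Interval A: [805, 994] minutes from midnight
Interval B: [765, 923] minutes from midnight
Overlap start = max(805, 765) = 805
Overlap end = min(994, 923) = 923
Overlap = 923 - 805 = 118 minutes

118


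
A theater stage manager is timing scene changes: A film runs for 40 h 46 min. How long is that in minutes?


Hours: 40
Minutes: 46
Convert hours to minutes: 40 x 60 = 2400
Add remaining minutes: 2400 + 46 = 2446

2446


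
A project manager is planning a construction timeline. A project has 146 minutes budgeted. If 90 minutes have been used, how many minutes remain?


Total budget: 146 minutes
Time used: 90 minutes
Remaining: 146 - 90 = 56 minutes
Percent used: 61.6%
Percent remaining: 38.4%

56


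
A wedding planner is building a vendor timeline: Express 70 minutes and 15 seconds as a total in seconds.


Minutes: 70
Seconds: 15
Convert minutes to seconds: 70 x 60 = 4200
Add remaining seconds: 4200 + 15 = 4215

4215


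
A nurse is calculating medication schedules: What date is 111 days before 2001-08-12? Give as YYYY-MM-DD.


Start: 2001-08-12
Subtracting 111 days
Days already passed in August: 12
After going back through August: 99 more days to subtract
July 2001: 31 days, 68 remaining
June 2001: 30 days, 38 remaining
May 2001: 31 days, 7 remaining
April 2001 has 30 days, need 7
Result: 2001-04-23

2001-04-23


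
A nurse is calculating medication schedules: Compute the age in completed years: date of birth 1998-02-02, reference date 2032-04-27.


Birth: 1998-02-02
Reference: 2032-04-27
Year difference: 2032 - 1998 = 34
Has birthday (02-02) occurred by 04-27? Yes
Age in full years: 34

34


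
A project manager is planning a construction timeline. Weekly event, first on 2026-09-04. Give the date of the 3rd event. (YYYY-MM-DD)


First occurrence: 2026-09-04 (occurrence 1)
Each occurrence is 7 days after the previous.
Occurrence 3 is 2 weeks after the first.
2 weeks = 14 days
2026-09-04 + 14 days = 2026-09-18

2026-09-18
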